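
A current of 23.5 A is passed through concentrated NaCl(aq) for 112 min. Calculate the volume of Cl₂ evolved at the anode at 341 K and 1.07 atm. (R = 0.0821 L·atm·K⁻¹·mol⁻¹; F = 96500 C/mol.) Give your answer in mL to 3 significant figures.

21400 mL

Q = It = 23.5 × 6720 = 1.579×10^5 C
n(e⁻) = 1.579×10^5 / 96500 = 1.636 mol
2Cl⁻ → Cl₂ + 2e⁻, so n(Cl₂) = 1.636 / 2 = 0.8180 mol
V = nRT/P = 0.8180 × 0.0821 × 341 / 1.07 = 21.40 L
= 21400 mL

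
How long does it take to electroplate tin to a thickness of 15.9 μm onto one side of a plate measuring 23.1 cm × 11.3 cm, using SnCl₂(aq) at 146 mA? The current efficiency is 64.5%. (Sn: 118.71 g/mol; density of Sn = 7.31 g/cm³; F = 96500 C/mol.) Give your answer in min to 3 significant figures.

873 min

Plated area = 23.1 × 11.3 = 261.0 cm²
Volume = 261.0 × 15.9×10⁻⁴ cm = 0.4150 cm³
m(Sn) = 0.4150 × 7.31 = 3.034 g
n(Sn) = 3.034 / 118.71 = 0.02556 mol; n(e⁻) = 2 × 0.02556 = 0.05112 mol
Q = 0.05112 × 96500 / 0.645 = 7648 C
t = 7648 / 0.146 = 52380 s = 873 min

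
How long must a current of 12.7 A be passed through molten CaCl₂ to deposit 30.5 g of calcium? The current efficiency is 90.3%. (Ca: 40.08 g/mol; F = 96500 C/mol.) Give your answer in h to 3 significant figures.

n(Ca) = 30.5 / 40.08 = 0.7610 mol
Ca²⁺ + 2e⁻ → Ca, so n(e⁻) = 2 × 0.7610 = 1.522 mol
Q = 1.522 × 96500 / 0.903 = 1.627×10^5 C
t = Q / I = 1.627×10^5 / 12.7 = 12810 s = 3.56 h

3.56 h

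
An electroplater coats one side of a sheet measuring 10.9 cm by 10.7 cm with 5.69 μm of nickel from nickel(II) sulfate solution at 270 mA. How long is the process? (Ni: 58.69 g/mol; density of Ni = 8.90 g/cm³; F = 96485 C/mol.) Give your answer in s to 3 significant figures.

7190 s

Plated area = 10.9 × 10.7 = 116.6 cm²
Volume = 116.6 × 5.69×10⁻⁴ cm = 0.06635 cm³
m(Ni) = 0.06635 × 8.90 = 0.5905 g
n(Ni) = 0.5905 / 58.69 = 0.01006 mol; n(e⁻) = 2 × 0.01006 = 0.02012 mol
Q = 0.02012 × 96485 = 1941 C
t = 1941 / 0.270 = 7189 s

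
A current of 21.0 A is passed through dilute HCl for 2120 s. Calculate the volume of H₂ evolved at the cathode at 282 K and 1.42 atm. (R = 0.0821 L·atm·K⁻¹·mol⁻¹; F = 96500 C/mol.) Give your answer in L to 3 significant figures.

Q = It = 21.0 × 2120 = 44520 C
n(e⁻) = 44520 / 96500 = 0.4613 mol
2H⁺ + 2e⁻ → H₂, so n(H₂) = 0.4613 / 2 = 0.2307 mol
V = nRT/P = 0.2307 × 0.0821 × 282 / 1.42 = 3.761 L

3.76 L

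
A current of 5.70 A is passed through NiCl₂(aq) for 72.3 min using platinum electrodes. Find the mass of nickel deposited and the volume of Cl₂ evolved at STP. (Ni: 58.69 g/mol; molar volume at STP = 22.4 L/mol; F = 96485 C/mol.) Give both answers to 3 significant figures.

Q = 5.70 × 4338 = 24730 C; n(e⁻) = 24730 / 96485 = 0.2563 mol
Cathode: Ni²⁺ + 2e⁻ → Ni → n(Ni) = 0.2563/2 = 0.1282 mol → 7.52 g
Anode: 2Cl⁻ → Cl₂ + 2e⁻ → n(Cl₂) = 0.2563/2 = 0.1282 mol → 2.87 L

7.52 g Ni; 2.87 L Cl₂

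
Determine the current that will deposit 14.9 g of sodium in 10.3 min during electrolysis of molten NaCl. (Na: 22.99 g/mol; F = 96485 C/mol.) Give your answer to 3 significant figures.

n(Na) = 14.9 / 22.99 = 0.6481 mol
Na⁺ + e⁻ → Na, so n(e⁻) = 0.6481 mol
Q = 0.6481 × 96485 = 62530 C
I = Q / t = 62530 / 618 s = 101 A

101 A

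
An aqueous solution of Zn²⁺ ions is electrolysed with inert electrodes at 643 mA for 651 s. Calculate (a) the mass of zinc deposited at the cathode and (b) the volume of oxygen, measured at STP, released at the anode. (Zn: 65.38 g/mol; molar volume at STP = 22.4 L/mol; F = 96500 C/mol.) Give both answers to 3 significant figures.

0.142 g Zn; 0.0243 L O₂

Q = 0.643 × 651 = 418.6 C; n(e⁻) = 418.6 / 96500 = 0.004338 mol
Cathode: Zn²⁺ + 2e⁻ → Zn → n(Zn) = 0.004338/2 = 0.002169 mol → 0.142 g
Anode: 2H₂O → O₂ + 4H⁺ + 4e⁻ → n(O₂) = 0.004338/4 = 0.001085 mol → 0.0243 L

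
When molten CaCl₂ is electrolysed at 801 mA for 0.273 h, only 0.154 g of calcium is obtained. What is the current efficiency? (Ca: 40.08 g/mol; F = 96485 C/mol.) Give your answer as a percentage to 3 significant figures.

94.2%

Q = 0.801 × 982.8 = 787.2 C
n(e⁻) = 787.2 / 96485 = 0.008159 mol
Ca²⁺ + 2e⁻ → Ca, so theoretical n(Ca) = 0.004080 mol → 0.1635 g
Efficiency = 0.154 / 0.1635 = 0.9419 = 94.2%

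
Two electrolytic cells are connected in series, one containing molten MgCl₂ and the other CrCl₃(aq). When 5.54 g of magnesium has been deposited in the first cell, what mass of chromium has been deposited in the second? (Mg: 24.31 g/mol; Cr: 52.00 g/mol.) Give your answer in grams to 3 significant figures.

7.90 g

n(Mg) = 5.54 / 24.31 = 0.2279 mol
Mg²⁺ + 2e⁻ → Mg, so n(e⁻) = 2 × 0.2279 = 0.4558 mol
Same current for the same time ⇒ same n(e⁻) = 0.4558 mol in both cells.
Cr³⁺ + 3e⁻ → Cr, so n(Cr) = 0.4558 / 3 = 0.1519 mol
m(Cr) = 0.1519 × 52.00 = 7.90 g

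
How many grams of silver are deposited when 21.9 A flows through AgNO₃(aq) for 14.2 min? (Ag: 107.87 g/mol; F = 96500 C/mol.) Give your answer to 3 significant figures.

Q = It = 21.9 × 852 = 18660 C
n(e⁻) = Q/F = 18660/96500 = 0.1934 mol
Ag⁺ + e⁻ → Ag, so n(Ag) = 0.1934 mol
m = 0.1934 × 107.87 = 20.9 g

20.9 g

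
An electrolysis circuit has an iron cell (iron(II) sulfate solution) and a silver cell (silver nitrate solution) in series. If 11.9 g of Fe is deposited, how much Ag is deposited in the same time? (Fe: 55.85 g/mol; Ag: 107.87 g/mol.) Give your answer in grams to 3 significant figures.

46.0 g

n(Fe) = 11.9 / 55.85 = 0.2131 mol
Fe²⁺ + 2e⁻ → Fe, so n(e⁻) = 2 × 0.2131 = 0.4262 mol
In series, the same 0.4262 mol of electrons flows through the second cell.
Ag⁺ + e⁻ → Ag, so n(Ag) = 0.4262 mol
m(Ag) = 0.4262 × 107.87 = 46.0 g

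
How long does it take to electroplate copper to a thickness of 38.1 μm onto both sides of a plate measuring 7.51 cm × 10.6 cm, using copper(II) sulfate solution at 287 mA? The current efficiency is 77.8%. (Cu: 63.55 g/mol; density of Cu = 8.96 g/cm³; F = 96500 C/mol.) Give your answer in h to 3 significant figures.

20.5 h

Plated area = 2 × 7.51 × 10.6 = 159.2 cm²
Volume = 159.2 × 38.1×10⁻⁴ cm = 0.6066 cm³
m(Cu) = 0.6066 × 8.96 = 5.435 g
n(Cu) = 5.435 / 63.55 = 0.08552 mol; n(e⁻) = 2 × 0.08552 = 0.1710 mol
Q = 0.1710 × 96500 / 0.778 = 21210 C
t = 21210 / 0.287 = 73900 s = 20.5 h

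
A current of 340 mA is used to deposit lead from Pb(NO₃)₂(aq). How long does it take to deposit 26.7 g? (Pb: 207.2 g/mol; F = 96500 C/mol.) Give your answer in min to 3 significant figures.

n(Pb) = 26.7 / 207.2 = 0.1289 mol
Pb²⁺ + 2e⁻ → Pb, so n(e⁻) = 2 × 0.1289 = 0.2578 mol
Q = 0.2578 × 96500 = 24880 C
t = Q / I = 24880 / 0.340 = 73180 s = 1220 min

1220 min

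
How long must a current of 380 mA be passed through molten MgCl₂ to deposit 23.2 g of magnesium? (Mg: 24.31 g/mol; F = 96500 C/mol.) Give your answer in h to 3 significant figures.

n(Mg) = 23.2 / 24.31 = 0.9543 mol
Mg²⁺ + 2e⁻ → Mg, so n(e⁻) = 2 × 0.9543 = 1.909 mol
Q = 1.909 × 96500 = 1.842×10^5 C
t = Q / I = 1.842×10^5 / 0.380 = 4.847×10^5 s = 135 h

135 h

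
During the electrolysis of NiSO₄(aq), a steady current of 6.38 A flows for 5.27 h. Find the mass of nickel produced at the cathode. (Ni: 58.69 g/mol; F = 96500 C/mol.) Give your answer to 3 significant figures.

Charge passed = 6.38 × 18972 = 1.210×10^5 C
n(e⁻) = 1.210×10^5 / 96500 = 1.254 mol
Ni²⁺ + 2e⁻ → Ni, so n(Ni) = 1.254 / 2 = 0.6270 mol
m = 0.6270 × 58.69 = 36.8 g

36.8 g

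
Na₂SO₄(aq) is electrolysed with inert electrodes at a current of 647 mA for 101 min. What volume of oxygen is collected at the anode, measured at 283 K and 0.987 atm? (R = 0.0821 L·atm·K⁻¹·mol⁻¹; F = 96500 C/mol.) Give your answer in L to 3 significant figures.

Q = It = 0.647 × 6060 = 3921 C
n(e⁻) = 3921 / 96500 = 0.04063 mol
2H₂O → O₂ + 4H⁺ + 4e⁻, so n(O₂) = 0.04063 / 4 = 0.01016 mol
V = nRT/P = 0.01016 × 0.0821 × 283 / 0.987 = 0.2392 L

0.239 L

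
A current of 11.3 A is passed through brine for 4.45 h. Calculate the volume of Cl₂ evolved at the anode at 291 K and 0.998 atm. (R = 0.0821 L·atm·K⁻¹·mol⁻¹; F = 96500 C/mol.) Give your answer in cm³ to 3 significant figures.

Q = 11.3 A × 16020 s = 1.810×10^5 C
n(e⁻) = Q/F = 1.810×10^5/96500 = 1.876 mol
2Cl⁻ → Cl₂ + 2e⁻, so n(Cl₂) = 1.876 / 2 = 0.9380 mol
V = nRT/P = 0.9380 × 0.0821 × 291 / 0.998 = 22.45 L
= 22500 cm³

22500 cm³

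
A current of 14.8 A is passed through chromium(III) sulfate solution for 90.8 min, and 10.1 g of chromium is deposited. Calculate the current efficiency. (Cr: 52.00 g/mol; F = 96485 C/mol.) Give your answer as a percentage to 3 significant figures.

69.7%

Q = 14.8 × 5448 = 80630 C
n(e⁻) = 80630 / 96485 = 0.8357 mol
Cr³⁺ + 3e⁻ → Cr, so theoretical n(Cr) = 0.2786 mol → 14.49 g
Efficiency = 10.1 / 14.49 = 0.6970 = 69.7%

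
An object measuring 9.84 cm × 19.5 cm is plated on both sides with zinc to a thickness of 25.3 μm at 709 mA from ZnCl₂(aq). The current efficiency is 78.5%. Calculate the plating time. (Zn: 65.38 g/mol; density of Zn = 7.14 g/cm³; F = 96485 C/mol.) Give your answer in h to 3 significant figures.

Plated area = 2 × 9.84 × 19.5 = 383.8 cm²
Volume = 383.8 × 25.3×10⁻⁴ cm = 0.9710 cm³
m(Zn) = 0.9710 × 7.14 = 6.933 g
n(Zn) = 6.933 / 65.38 = 0.1060 mol; n(e⁻) = 2 × 0.1060 = 0.2120 mol
Q = 0.2120 × 96485 / 0.785 = 26060 C
t = 26060 / 0.709 = 36760 s = 10.2 h

10.2 h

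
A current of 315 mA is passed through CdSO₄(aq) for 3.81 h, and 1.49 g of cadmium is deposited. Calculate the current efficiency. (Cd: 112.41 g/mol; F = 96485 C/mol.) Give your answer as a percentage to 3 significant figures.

59.2%

Q = 0.315 × 13716 = 4321 C
n(e⁻) = 4321 / 96485 = 0.04478 mol
Cd²⁺ + 2e⁻ → Cd, so theoretical n(Cd) = 0.02239 mol → 2.517 g
Efficiency = 1.49 / 2.517 = 0.5920 = 59.2%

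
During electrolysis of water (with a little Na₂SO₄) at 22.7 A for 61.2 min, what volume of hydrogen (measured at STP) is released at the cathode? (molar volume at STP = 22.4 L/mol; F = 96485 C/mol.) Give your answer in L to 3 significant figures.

Q = 22.7 A × 3672 s = 83350 C
n(e⁻) = 83350 / 96485 = 0.8639 mol
2H⁺ + 2e⁻ → H₂, so n(H₂) = 0.8639 / 2 = 0.4320 mol
V = 0.4320 × 22.4 = 9.677 L

9.68 L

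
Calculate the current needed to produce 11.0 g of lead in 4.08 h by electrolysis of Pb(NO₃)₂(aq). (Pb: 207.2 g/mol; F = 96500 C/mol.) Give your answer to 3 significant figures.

0.698 A

n(Pb) = 11.0 / 207.2 = 0.05309 mol
Pb²⁺ + 2e⁻ → Pb, so n(e⁻) = 2 × 0.05309 = 0.1062 mol
Q = 0.1062 × 96500 = 10250 C
I = Q / t = 10250 / 14688 s = 0.698 A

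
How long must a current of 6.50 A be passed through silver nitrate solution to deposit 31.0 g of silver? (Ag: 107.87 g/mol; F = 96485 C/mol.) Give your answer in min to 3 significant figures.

n(Ag) = 31.0 / 107.87 = 0.2874 mol
Ag⁺ + e⁻ → Ag, so n(e⁻) = 0.2874 mol
Q = 0.2874 × 96485 = 27730 C
t = Q / I = 27730 / 6.50 = 4266 s = 71.1 min

71.1 min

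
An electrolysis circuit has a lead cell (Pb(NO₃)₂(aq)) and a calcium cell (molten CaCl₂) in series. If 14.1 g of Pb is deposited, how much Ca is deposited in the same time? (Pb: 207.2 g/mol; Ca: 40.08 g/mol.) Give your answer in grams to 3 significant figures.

2.73 g

n(Pb) = 14.1 / 207.2 = 0.06805 mol
Pb²⁺ + 2e⁻ → Pb, so n(e⁻) = 2 × 0.06805 = 0.1361 mol
Since the cells are in series, n(e⁻) in the Ca cell is also 0.1361 mol.
Ca²⁺ + 2e⁻ → Ca, so n(Ca) = 0.1361 / 2 = 0.06805 mol
m(Ca) = 0.06805 × 40.08 = 2.73 g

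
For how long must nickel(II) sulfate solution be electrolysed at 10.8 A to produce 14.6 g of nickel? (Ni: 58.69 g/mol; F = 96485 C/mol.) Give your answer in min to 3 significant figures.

n(Ni) = 14.6 / 58.69 = 0.2488 mol
Ni²⁺ + 2e⁻ → Ni, so n(e⁻) = 2 × 0.2488 = 0.4976 mol
Q = 0.4976 × 96485 = 48010 C
t = Q / I = 48010 / 10.8 = 4445 s = 74.1 min

74.1 min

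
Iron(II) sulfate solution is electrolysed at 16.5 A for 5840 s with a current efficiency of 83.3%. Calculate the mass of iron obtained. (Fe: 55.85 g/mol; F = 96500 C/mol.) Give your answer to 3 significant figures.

23.2 g

Q = 16.5 × 5840 = 96360 C
n(e⁻) = 96360 / 96500 = 0.9985 mol
Fe²⁺ + 2e⁻ → Fe, so theoretical m(Fe) = 0.4993 × 55.85 = 27.89 g
Actual mass = 83.3% × 27.89 = 23.2 g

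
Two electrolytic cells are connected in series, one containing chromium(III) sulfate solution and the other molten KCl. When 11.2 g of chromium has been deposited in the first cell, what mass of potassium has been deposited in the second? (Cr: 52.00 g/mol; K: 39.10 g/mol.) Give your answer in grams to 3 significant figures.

n(Cr) = 11.2 / 52.00 = 0.2154 mol
Cr³⁺ + 3e⁻ → Cr, so n(e⁻) = 3 × 0.2154 = 0.6462 mol
Same current for the same time ⇒ same n(e⁻) = 0.6462 mol in both cells.
K⁺ + e⁻ → K, so n(K) = 0.6462 mol
m(K) = 0.6462 × 39.10 = 25.3 g

25.3 g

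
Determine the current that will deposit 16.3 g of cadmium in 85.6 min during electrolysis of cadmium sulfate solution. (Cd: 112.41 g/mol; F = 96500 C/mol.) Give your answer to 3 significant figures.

5.45 A

n(Cd) = 16.3 / 112.41 = 0.1450 mol
Cd²⁺ + 2e⁻ → Cd, so n(e⁻) = 2 × 0.1450 = 0.2900 mol
Q = 0.2900 × 96500 = 27990 C
I = Q / t = 27990 / 5136 s = 5.45 A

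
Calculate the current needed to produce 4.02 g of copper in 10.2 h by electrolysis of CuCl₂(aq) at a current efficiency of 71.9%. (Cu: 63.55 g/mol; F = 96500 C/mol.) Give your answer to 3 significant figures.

0.462 A

n(Cu) = 4.02 / 63.55 = 0.06326 mol
Cu²⁺ + 2e⁻ → Cu, so n(e⁻) = 2 × 0.06326 = 0.1265 mol
Q = 0.1265 × 96500 / 0.719 = 16980 C
I = Q / t = 16980 / 36720 s = 0.462 A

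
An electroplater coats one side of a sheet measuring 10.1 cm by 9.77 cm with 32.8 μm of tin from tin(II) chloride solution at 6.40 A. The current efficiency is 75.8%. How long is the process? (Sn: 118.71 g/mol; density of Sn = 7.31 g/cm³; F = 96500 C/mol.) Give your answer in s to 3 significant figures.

793 s

Plated area = 10.1 × 9.77 = 98.68 cm²
Volume = 98.68 × 32.8×10⁻⁴ cm = 0.3237 cm³
m(Sn) = 0.3237 × 7.31 = 2.366 g
n(Sn) = 2.366 / 118.71 = 0.01993 mol; n(e⁻) = 2 × 0.01993 = 0.03986 mol
Q = 0.03986 × 96500 / 0.758 = 5075 C
t = 5075 / 6.40 = 793.0 s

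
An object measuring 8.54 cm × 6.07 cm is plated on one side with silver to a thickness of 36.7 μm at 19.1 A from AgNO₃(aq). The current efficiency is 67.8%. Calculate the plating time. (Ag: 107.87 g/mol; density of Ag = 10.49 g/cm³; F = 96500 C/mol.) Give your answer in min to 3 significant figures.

2.30 min

Plated area = 8.54 × 6.07 = 51.84 cm²
Volume = 51.84 × 36.7×10⁻⁴ cm = 0.1903 cm³
m(Ag) = 0.1903 × 10.49 = 1.996 g
n(Ag) = 1.996 / 107.87 = 0.01850 mol; n(e⁻) = 0.01850 mol
Q = 0.01850 × 96500 / 0.678 = 2633 C
t = 2633 / 19.1 = 137.9 s = 2.30 min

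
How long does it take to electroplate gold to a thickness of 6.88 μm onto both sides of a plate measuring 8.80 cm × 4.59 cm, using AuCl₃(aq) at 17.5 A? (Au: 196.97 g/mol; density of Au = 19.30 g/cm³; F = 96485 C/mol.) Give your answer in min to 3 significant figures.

Plated area = 2 × 8.80 × 4.59 = 80.78 cm²
Volume = 80.78 × 6.88×10⁻⁴ cm = 0.05558 cm³
m(Au) = 0.05558 × 19.30 = 1.073 g
n(Au) = 1.073 / 196.97 = 0.005448 mol; n(e⁻) = 3 × 0.005448 = 0.01634 mol
Q = 0.01634 × 96485 = 1577 C
t = 1577 / 17.5 = 90.11 s = 1.50 min

1.50 min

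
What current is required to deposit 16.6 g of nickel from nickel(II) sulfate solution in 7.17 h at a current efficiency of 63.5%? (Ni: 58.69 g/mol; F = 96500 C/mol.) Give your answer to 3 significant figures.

n(Ni) = 16.6 / 58.69 = 0.2828 mol
Ni²⁺ + 2e⁻ → Ni, so n(e⁻) = 2 × 0.2828 = 0.5656 mol
Q = 0.5656 × 96500 / 0.635 = 85950 C
I = Q / t = 85950 / 25812 s = 3.33 A

3.33 A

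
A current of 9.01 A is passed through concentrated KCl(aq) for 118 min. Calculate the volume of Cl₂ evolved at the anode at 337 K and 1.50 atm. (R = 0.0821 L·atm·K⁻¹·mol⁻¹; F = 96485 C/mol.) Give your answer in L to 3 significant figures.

Charge passed = 9.01 × 7080 = 63790 C
n(e⁻) = Q/F = 63790/96485 = 0.6611 mol
2Cl⁻ → Cl₂ + 2e⁻, so n(Cl₂) = 0.6611 / 2 = 0.3306 mol
V = nRT/P = 0.3306 × 0.0821 × 337 / 1.50 = 6.098 L

6.10 L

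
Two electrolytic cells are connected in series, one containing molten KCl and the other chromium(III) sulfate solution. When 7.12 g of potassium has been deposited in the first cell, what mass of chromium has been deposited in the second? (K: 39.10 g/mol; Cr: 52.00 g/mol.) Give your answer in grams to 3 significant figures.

3.16 g

n(K) = 7.12 / 39.10 = 0.1821 mol
K⁺ + e⁻ → K, so n(e⁻) = 0.1821 mol
The cells are in series, so the same charge (and hence the same n(e⁻) = 0.1821 mol) passes through both.
Cr³⁺ + 3e⁻ → Cr, so n(Cr) = 0.1821 / 3 = 0.06070 mol
m(Cr) = 0.06070 × 52.00 = 3.16 g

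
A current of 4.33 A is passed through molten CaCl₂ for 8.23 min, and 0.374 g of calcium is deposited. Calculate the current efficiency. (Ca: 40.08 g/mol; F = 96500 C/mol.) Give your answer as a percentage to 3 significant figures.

Q = 4.33 × 493.8 = 2138 C
n(e⁻) = 2138 / 96500 = 0.02216 mol
Ca²⁺ + 2e⁻ → Ca, so theoretical n(Ca) = 0.01108 mol → 0.4441 g
Efficiency = 0.374 / 0.4441 = 0.8422 = 84.2%

84.2%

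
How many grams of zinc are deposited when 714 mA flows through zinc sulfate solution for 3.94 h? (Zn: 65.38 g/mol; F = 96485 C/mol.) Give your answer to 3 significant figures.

3.43 g

Q = 0.714 A × 14184 s = 10130 C
n(e⁻) = Q/F = 10130/96485 = 0.1050 mol
Zn²⁺ + 2e⁻ → Zn, so n(Zn) = 0.1050 / 2 = 0.05250 mol
m = 0.05250 × 65.38 = 3.43 g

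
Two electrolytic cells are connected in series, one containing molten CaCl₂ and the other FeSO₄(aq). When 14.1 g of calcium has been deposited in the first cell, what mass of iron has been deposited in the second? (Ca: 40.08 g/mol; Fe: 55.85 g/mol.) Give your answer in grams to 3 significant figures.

n(Ca) = 14.1 / 40.08 = 0.3518 mol
Ca²⁺ + 2e⁻ → Ca, so n(e⁻) = 2 × 0.3518 = 0.7036 mol
In series, the same 0.7036 mol of electrons flows through the second cell.
Fe²⁺ + 2e⁻ → Fe, so n(Fe) = 0.7036 / 2 = 0.3518 mol
m(Fe) = 0.3518 × 55.85 = 19.6 g

19.6 g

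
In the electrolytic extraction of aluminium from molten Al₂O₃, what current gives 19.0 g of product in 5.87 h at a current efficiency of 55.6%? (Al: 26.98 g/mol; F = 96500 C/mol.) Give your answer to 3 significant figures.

n(Al) = 19.0 / 26.98 = 0.7042 mol
Al³⁺ + 3e⁻ → Al, so n(e⁻) = 3 × 0.7042 = 2.113 mol
Q = 2.113 × 96500 / 0.556 = 3.667×10^5 C
I = Q / t = 3.667×10^5 / 21132 s = 17.4 A

17.4 A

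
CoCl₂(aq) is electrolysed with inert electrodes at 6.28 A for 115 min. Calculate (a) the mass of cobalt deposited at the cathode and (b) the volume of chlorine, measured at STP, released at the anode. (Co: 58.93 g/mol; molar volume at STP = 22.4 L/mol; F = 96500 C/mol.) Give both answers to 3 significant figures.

Q = 6.28 × 6900 = 43330 C; n(e⁻) = 43330 / 96500 = 0.4490 mol
Cathode: Co²⁺ + 2e⁻ → Co → n(Co) = 0.4490/2 = 0.2245 mol → 13.2 g
Anode: 2Cl⁻ → Cl₂ + 2e⁻ → n(Cl₂) = 0.4490/2 = 0.2245 mol → 5.03 L

13.2 g Co; 5.03 L Cl₂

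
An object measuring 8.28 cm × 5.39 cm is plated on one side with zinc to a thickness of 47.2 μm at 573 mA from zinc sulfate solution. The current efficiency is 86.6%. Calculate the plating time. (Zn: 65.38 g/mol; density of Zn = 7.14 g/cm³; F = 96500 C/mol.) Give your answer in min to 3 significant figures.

Plated area = 8.28 × 5.39 = 44.63 cm²
Volume = 44.63 × 47.2×10⁻⁴ cm = 0.2107 cm³
m(Zn) = 0.2107 × 7.14 = 1.504 g
n(Zn) = 1.504 / 65.38 = 0.02300 mol; n(e⁻) = 2 × 0.02300 = 0.04600 mol
Q = 0.04600 × 96500 / 0.866 = 5126 C
t = 5126 / 0.573 = 8946 s = 149 min

149 min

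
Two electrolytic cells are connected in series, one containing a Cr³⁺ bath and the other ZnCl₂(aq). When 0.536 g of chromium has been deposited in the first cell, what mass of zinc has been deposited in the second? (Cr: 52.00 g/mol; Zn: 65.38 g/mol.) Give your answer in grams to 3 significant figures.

n(Cr) = 0.536 / 52.00 = 0.01031 mol
Cr³⁺ + 3e⁻ → Cr, so n(e⁻) = 3 × 0.01031 = 0.03093 mol
The cells are in series, so the same charge (and hence the same n(e⁻) = 0.03093 mol) passes through both.
Zn²⁺ + 2e⁻ → Zn, so n(Zn) = 0.03093 / 2 = 0.01547 mol
m(Zn) = 0.01547 × 65.38 = 1.01 g

1.01 g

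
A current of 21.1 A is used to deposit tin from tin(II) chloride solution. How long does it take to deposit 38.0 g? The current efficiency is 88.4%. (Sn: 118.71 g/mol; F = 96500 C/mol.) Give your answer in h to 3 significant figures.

0.920 h

n(Sn) = 38.0 / 118.71 = 0.3201 mol
Sn²⁺ + 2e⁻ → Sn, so n(e⁻) = 2 × 0.3201 = 0.6402 mol
Q = 0.6402 × 96500 / 0.884 = 69890 C
t = Q / I = 69890 / 21.1 = 3312 s = 0.920 h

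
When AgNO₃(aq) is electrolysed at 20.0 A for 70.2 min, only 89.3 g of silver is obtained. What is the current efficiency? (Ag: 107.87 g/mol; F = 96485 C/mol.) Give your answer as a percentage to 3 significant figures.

94.8%

Q = 20.0 × 4212 = 84240 C
n(e⁻) = 84240 / 96485 = 0.8731 mol
Ag⁺ + e⁻ → Ag, so theoretical n(Ag) = 0.8731 mol → 94.18 g
Efficiency = 89.3 / 94.18 = 0.9482 = 94.8%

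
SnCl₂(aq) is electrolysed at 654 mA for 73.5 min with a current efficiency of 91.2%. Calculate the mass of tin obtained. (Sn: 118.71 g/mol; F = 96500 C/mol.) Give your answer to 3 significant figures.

1.62 g

Q = 0.654 × 4410 = 2884 C
n(e⁻) = 2884 / 96500 = 0.02989 mol
Sn²⁺ + 2e⁻ → Sn, so theoretical m(Sn) = 0.01495 × 118.71 = 1.775 g
Actual mass = 91.2% × 1.775 = 1.62 g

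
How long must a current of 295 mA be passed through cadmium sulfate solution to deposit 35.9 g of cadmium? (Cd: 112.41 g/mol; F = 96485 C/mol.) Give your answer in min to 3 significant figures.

3480 min

n(Cd) = 35.9 / 112.41 = 0.3194 mol
Cd²⁺ + 2e⁻ → Cd, so n(e⁻) = 2 × 0.3194 = 0.6388 mol
Q = 0.6388 × 96485 = 61630 C
t = Q / I = 61630 / 0.295 = 2.089×10^5 s = 3480 min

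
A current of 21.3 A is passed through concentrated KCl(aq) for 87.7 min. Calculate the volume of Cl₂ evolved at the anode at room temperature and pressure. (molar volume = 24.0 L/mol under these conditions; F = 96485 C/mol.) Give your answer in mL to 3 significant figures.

Charge passed = 21.3 × 5262 = 1.121×10^5 C
Moles of electrons = 1.121×10^5 / 96485 = 1.162 mol
2Cl⁻ → Cl₂ + 2e⁻, so n(Cl₂) = 1.162 / 2 = 0.5810 mol
V = 0.5810 × 24.0 = 13.94 L
= 13900 mL

13900 mL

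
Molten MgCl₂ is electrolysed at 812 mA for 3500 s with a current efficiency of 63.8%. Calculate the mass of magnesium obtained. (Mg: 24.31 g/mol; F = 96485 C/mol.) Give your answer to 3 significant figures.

0.228 g

Q = 0.812 × 3500 = 2842 C
n(e⁻) = 2842 / 96485 = 0.02946 mol
Mg²⁺ + 2e⁻ → Mg, so theoretical m(Mg) = 0.01473 × 24.31 = 0.3581 g
Actual mass = 63.8% × 0.3581 = 0.228 g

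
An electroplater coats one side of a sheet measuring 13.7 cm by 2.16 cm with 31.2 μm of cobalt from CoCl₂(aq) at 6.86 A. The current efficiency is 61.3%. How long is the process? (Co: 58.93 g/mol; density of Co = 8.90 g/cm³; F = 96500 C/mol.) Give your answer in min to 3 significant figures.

10.7 min

Plated area = 13.7 × 2.16 = 29.59 cm²
Volume = 29.59 × 31.2×10⁻⁴ cm = 0.09232 cm³
m(Co) = 0.09232 × 8.90 = 0.8216 g
n(Co) = 0.8216 / 58.93 = 0.01394 mol; n(e⁻) = 2 × 0.01394 = 0.02788 mol
Q = 0.02788 × 96500 / 0.613 = 4389 C
t = 4389 / 6.86 = 639.8 s = 10.7 min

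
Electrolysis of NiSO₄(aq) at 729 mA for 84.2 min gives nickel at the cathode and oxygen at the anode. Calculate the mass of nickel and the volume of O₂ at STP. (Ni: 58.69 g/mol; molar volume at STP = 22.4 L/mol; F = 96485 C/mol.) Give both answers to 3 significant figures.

1.12 g Ni; 0.214 L O₂

Q = 0.729 × 5052 = 3683 C; n(e⁻) = 3683 / 96485 = 0.03817 mol
Cathode: Ni²⁺ + 2e⁻ → Ni → n(Ni) = 0.03817/2 = 0.01909 mol → 1.12 g
Anode: 2H₂O → O₂ + 4H⁺ + 4e⁻ → n(O₂) = 0.03817/4 = 0.009543 mol → 0.214 L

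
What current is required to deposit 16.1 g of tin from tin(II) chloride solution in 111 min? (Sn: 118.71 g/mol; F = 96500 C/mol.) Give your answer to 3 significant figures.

n(Sn) = 16.1 / 118.71 = 0.1356 mol
Sn²⁺ + 2e⁻ → Sn, so n(e⁻) = 2 × 0.1356 = 0.2712 mol
Q = 0.2712 × 96500 = 26170 C
I = Q / t = 26170 / 6660 s = 3.93 A

3.93 A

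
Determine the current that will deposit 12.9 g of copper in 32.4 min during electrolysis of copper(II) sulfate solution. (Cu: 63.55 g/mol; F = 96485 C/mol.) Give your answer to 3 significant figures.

n(Cu) = 12.9 / 63.55 = 0.2030 mol
Cu²⁺ + 2e⁻ → Cu, so n(e⁻) = 2 × 0.2030 = 0.4060 mol
Q = 0.4060 × 96485 = 39170 C
I = Q / t = 39170 / 1944 s = 20.1 A

20.1 A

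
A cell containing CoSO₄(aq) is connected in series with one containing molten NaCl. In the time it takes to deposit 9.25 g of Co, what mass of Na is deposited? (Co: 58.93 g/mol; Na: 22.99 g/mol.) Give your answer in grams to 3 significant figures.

n(Co) = 9.25 / 58.93 = 0.1570 mol
Co²⁺ + 2e⁻ → Co, so n(e⁻) = 2 × 0.1570 = 0.3140 mol
Since the cells are in series, n(e⁻) in the Na cell is also 0.3140 mol.
Na⁺ + e⁻ → Na, so n(Na) = 0.3140 mol
m(Na) = 0.3140 × 22.99 = 7.22 g

7.22 g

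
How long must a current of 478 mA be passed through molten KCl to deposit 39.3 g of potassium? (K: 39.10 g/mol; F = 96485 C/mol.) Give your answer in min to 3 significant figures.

3380 min

n(K) = 39.3 / 39.10 = 1.005 mol
K⁺ + e⁻ → K, so n(e⁻) = 1.005 mol
Q = 1.005 × 96485 = 96970 C
t = Q / I = 96970 / 0.478 = 2.029×10^5 s = 3380 min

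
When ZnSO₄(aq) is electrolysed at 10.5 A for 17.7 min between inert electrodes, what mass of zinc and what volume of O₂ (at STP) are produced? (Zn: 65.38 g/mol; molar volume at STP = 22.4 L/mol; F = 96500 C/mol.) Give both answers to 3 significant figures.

3.78 g Zn; 0.647 L O₂

Q = 10.5 × 1062 = 11150 C; n(e⁻) = 11150 / 96500 = 0.1155 mol
Cathode: Zn²⁺ + 2e⁻ → Zn → n(Zn) = 0.1155/2 = 0.05775 mol → 3.78 g
Anode: 2H₂O → O₂ + 4H⁺ + 4e⁻ → n(O₂) = 0.1155/4 = 0.02888 mol → 0.647 L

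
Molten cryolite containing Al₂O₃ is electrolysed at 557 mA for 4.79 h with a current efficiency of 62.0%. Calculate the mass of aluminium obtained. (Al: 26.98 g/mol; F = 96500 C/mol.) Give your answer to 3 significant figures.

0.555 g

Q = 0.557 × 17244 = 9605 C
n(e⁻) = 9605 / 96500 = 0.09953 mol
Al³⁺ + 3e⁻ → Al, so theoretical m(Al) = 0.03318 × 26.98 = 0.8952 g
Actual mass = 62.0% × 0.8952 = 0.555 g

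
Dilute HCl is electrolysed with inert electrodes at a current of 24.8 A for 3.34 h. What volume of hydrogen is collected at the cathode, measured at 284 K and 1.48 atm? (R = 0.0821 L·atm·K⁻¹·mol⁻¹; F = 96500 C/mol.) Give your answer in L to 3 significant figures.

Charge passed = 24.8 × 12024 = 2.982×10^5 C
Moles of electrons = 2.982×10^5 / 96500 = 3.090 mol
2H⁺ + 2e⁻ → H₂, so n(H₂) = 3.090 / 2 = 1.545 mol
V = nRT/P = 1.545 × 0.0821 × 284 / 1.48 = 24.34 L

24.3 L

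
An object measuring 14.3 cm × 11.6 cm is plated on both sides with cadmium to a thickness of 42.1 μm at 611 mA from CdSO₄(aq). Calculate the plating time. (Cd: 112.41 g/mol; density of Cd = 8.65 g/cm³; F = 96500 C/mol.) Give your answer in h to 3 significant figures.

9.43 h

Plated area = 2 × 14.3 × 11.6 = 331.8 cm²
Volume = 331.8 × 42.1×10⁻⁴ cm = 1.397 cm³
m(Cd) = 1.397 × 8.65 = 12.08 g
n(Cd) = 12.08 / 112.41 = 0.1075 mol; n(e⁻) = 2 × 0.1075 = 0.2150 mol
Q = 0.2150 × 96500 = 20750 C
t = 20750 / 0.611 = 33960 s = 9.43 h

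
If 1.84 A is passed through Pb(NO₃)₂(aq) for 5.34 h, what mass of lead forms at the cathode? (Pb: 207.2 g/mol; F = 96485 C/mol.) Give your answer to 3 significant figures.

Charge passed = 1.84 × 19224 = 35370 C
n(e⁻) = Q/F = 35370/96485 = 0.3666 mol
Pb²⁺ + 2e⁻ → Pb, so n(Pb) = 0.3666 / 2 = 0.1833 mol
m = 0.1833 × 207.2 = 38.0 g

38.0 g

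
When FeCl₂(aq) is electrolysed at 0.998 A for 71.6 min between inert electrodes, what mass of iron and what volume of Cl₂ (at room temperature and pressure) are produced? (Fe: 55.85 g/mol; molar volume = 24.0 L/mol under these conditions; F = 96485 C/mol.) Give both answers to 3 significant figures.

Q = 0.998 × 4296 = 4287 C; n(e⁻) = 4287 / 96485 = 0.04443 mol
Cathode: Fe²⁺ + 2e⁻ → Fe → n(Fe) = 0.04443/2 = 0.02222 mol → 1.24 g
Anode: 2Cl⁻ → Cl₂ + 2e⁻ → n(Cl₂) = 0.04443/2 = 0.02222 mol → 0.533 L

1.24 g Fe; 0.533 L Cl₂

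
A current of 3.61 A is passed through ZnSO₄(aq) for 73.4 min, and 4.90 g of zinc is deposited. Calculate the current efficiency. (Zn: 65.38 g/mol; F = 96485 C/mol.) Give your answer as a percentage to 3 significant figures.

Q = 3.61 × 4404 = 15900 C
n(e⁻) = 15900 / 96485 = 0.1648 mol
Zn²⁺ + 2e⁻ → Zn, so theoretical n(Zn) = 0.08240 mol → 5.387 g
Efficiency = 4.90 / 5.387 = 0.9096 = 91.0%

91.0%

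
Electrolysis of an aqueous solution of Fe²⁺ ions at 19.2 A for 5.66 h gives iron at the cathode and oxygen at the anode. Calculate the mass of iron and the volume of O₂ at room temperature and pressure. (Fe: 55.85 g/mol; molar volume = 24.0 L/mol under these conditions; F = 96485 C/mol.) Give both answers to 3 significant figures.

Q = 19.2 × 20376 = 3.912×10^5 C; n(e⁻) = 3.912×10^5 / 96485 = 4.055 mol
Cathode: Fe²⁺ + 2e⁻ → Fe → n(Fe) = 4.055/2 = 2.028 mol → 113 g
Anode: 2H₂O → O₂ + 4H⁺ + 4e⁻ → n(O₂) = 4.055/4 = 1.014 mol → 24.3 L

113 g Fe; 24.3 L O₂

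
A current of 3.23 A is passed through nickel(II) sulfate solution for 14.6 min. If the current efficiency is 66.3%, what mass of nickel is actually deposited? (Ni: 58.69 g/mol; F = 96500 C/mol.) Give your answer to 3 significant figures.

0.570 g

Q = 3.23 × 876 = 2829 C
n(e⁻) = 2829 / 96500 = 0.02932 mol
Ni²⁺ + 2e⁻ → Ni, so theoretical m(Ni) = 0.01466 × 58.69 = 0.8604 g
Actual mass = 66.3% × 0.8604 = 0.570 g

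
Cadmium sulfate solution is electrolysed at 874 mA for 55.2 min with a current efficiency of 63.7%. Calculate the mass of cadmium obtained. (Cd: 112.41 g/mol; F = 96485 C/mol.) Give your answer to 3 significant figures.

1.07 g

Q = 0.874 × 3312 = 2895 C
n(e⁻) = 2895 / 96485 = 0.03000 mol
Cd²⁺ + 2e⁻ → Cd, so theoretical m(Cd) = 0.01500 × 112.41 = 1.686 g
Actual mass = 63.7% × 1.686 = 1.07 g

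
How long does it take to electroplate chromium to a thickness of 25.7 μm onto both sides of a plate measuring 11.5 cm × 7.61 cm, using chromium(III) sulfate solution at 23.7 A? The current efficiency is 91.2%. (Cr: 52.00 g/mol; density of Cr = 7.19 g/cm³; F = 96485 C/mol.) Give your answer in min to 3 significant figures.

13.9 min

Plated area = 2 × 11.5 × 7.61 = 175.0 cm²
Volume = 175.0 × 25.7×10⁻⁴ cm = 0.4498 cm³
m(Cr) = 0.4498 × 7.19 = 3.234 g
n(Cr) = 3.234 / 52.00 = 0.06219 mol; n(e⁻) = 3 × 0.06219 = 0.1866 mol
Q = 0.1866 × 96485 / 0.912 = 19740 C
t = 19740 / 23.7 = 832.9 s = 13.9 min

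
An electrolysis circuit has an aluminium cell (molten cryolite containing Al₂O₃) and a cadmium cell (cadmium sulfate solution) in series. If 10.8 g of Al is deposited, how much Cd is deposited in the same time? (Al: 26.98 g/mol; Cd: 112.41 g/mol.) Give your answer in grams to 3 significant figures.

n(Al) = 10.8 / 26.98 = 0.4003 mol
Al³⁺ + 3e⁻ → Al, so n(e⁻) = 3 × 0.4003 = 1.201 mol
In series, the same 1.201 mol of electrons flows through the second cell.
Cd²⁺ + 2e⁻ → Cd, so n(Cd) = 1.201 / 2 = 0.6005 mol
m(Cd) = 0.6005 × 112.41 = 67.5 g

67.5 g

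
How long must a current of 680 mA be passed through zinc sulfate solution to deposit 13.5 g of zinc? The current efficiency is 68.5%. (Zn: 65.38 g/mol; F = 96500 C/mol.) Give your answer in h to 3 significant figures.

23.8 h

n(Zn) = 13.5 / 65.38 = 0.2065 mol
Zn²⁺ + 2e⁻ → Zn, so n(e⁻) = 2 × 0.2065 = 0.4130 mol
Q = 0.4130 × 96500 / 0.685 = 58180 C
t = Q / I = 58180 / 0.680 = 85560 s = 23.8 h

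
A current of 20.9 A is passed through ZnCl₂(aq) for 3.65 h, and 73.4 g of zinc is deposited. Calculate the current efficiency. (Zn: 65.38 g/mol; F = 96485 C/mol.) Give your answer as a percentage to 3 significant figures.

78.9%

Q = 20.9 × 13140 = 2.746×10^5 C
n(e⁻) = 2.746×10^5 / 96485 = 2.846 mol
Zn²⁺ + 2e⁻ → Zn, so theoretical n(Zn) = 1.423 mol → 93.04 g
Efficiency = 73.4 / 93.04 = 0.7889 = 78.9%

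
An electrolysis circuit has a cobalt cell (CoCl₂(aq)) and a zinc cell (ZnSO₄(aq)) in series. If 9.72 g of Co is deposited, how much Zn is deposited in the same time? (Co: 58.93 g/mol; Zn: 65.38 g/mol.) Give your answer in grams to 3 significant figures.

n(Co) = 9.72 / 58.93 = 0.1649 mol
Co²⁺ + 2e⁻ → Co, so n(e⁻) = 2 × 0.1649 = 0.3298 mol
The cells are in series, so the same charge (and hence the same n(e⁻) = 0.3298 mol) passes through both.
Zn²⁺ + 2e⁻ → Zn, so n(Zn) = 0.3298 / 2 = 0.1649 mol
m(Zn) = 0.1649 × 65.38 = 10.8 g

10.8 g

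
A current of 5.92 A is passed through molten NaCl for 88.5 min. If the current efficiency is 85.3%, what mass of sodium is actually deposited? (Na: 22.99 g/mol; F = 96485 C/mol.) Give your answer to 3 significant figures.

Q = 5.92 × 5310 = 31440 C
n(e⁻) = 31440 / 96485 = 0.3259 mol
Na⁺ + e⁻ → Na, so theoretical m(Na) = 0.3259 × 22.99 = 7.492 g
Actual mass = 85.3% × 7.492 = 6.39 g

6.39 g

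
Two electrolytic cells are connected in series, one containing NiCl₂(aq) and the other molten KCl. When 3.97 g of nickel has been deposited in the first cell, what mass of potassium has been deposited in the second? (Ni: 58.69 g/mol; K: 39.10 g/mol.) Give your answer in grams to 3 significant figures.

n(Ni) = 3.97 / 58.69 = 0.06764 mol
Ni²⁺ + 2e⁻ → Ni, so n(e⁻) = 2 × 0.06764 = 0.1353 mol
Same current for the same time ⇒ same n(e⁻) = 0.1353 mol in both cells.
K⁺ + e⁻ → K, so n(K) = 0.1353 mol
m(K) = 0.1353 × 39.10 = 5.29 g

5.29 g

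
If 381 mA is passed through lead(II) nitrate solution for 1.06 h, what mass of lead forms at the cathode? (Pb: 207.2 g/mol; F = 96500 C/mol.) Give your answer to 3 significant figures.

Charge passed = 0.381 × 3816 = 1454 C
Moles of electrons = 1454 / 96500 = 0.01507 mol
Pb²⁺ + 2e⁻ → Pb, so n(Pb) = 0.01507 / 2 = 0.007535 mol
m = 0.007535 × 207.2 = 1.56 g

1.56 g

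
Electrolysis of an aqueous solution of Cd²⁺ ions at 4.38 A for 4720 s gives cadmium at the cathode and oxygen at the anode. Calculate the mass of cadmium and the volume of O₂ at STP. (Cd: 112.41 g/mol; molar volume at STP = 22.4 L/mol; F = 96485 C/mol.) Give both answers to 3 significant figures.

12.0 g Cd; 1.20 L O₂

Q = 4.38 × 4720 = 20670 C; n(e⁻) = 20670 / 96485 = 0.2142 mol
Cathode: Cd²⁺ + 2e⁻ → Cd → n(Cd) = 0.2142/2 = 0.1071 mol → 12.0 g
Anode: 2H₂O → O₂ + 4H⁺ + 4e⁻ → n(O₂) = 0.2142/4 = 0.05355 mol → 1.20 L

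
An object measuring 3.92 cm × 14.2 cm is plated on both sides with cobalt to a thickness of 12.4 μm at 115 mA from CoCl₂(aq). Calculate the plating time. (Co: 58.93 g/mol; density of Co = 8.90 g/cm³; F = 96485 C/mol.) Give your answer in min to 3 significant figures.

Plated area = 2 × 3.92 × 14.2 = 111.3 cm²
Volume = 111.3 × 12.4×10⁻⁴ cm = 0.1380 cm³
m(Co) = 0.1380 × 8.90 = 1.228 g
n(Co) = 1.228 / 58.93 = 0.02084 mol; n(e⁻) = 2 × 0.02084 = 0.04168 mol
Q = 0.04168 × 96485 = 4021 C
t = 4021 / 0.115 = 34970 s = 583 min

583 min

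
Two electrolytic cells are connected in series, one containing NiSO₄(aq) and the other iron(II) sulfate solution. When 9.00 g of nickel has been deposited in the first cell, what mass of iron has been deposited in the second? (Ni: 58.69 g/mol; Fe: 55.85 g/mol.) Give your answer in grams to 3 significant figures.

n(Ni) = 9.00 / 58.69 = 0.1533 mol
Ni²⁺ + 2e⁻ → Ni, so n(e⁻) = 2 × 0.1533 = 0.3066 mol
In series, the same 0.3066 mol of electrons flows through the second cell.
Fe²⁺ + 2e⁻ → Fe, so n(Fe) = 0.3066 / 2 = 0.1533 mol
m(Fe) = 0.1533 × 55.85 = 8.56 g

8.56 g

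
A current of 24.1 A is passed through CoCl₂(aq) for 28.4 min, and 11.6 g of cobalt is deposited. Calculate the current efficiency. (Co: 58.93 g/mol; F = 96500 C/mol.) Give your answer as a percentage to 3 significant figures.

Q = 24.1 × 1704 = 41070 C
n(e⁻) = 41070 / 96500 = 0.4256 mol
Co²⁺ + 2e⁻ → Co, so theoretical n(Co) = 0.2128 mol → 12.54 g
Efficiency = 11.6 / 12.54 = 0.9250 = 92.5%

92.5%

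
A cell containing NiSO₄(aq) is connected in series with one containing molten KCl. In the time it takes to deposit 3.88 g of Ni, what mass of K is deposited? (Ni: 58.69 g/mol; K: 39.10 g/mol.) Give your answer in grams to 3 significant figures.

n(Ni) = 3.88 / 58.69 = 0.06611 mol
Ni²⁺ + 2e⁻ → Ni, so n(e⁻) = 2 × 0.06611 = 0.1322 mol
The cells are in series, so the same charge (and hence the same n(e⁻) = 0.1322 mol) passes through both.
K⁺ + e⁻ → K, so n(K) = 0.1322 mol
m(K) = 0.1322 × 39.10 = 5.17 g

5.17 g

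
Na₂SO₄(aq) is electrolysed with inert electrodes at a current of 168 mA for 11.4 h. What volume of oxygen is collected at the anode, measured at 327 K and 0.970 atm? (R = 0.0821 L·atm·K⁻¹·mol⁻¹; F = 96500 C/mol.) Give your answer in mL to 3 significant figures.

494 mL

Q = 0.168 A × 41040 s = 6895 C
n(e⁻) = Q/F = 6895/96500 = 0.07145 mol
2H₂O → O₂ + 4H⁺ + 4e⁻, so n(O₂) = 0.07145 / 4 = 0.01786 mol
V = nRT/P = 0.01786 × 0.0821 × 327 / 0.970 = 0.4943 L
= 494 mL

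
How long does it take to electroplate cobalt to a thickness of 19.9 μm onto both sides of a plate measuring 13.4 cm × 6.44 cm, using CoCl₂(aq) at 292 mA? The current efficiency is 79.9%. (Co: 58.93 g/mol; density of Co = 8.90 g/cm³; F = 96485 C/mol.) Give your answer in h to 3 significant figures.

11.9 h

Plated area = 2 × 13.4 × 6.44 = 172.6 cm²
Volume = 172.6 × 19.9×10⁻⁴ cm = 0.3435 cm³
m(Co) = 0.3435 × 8.90 = 3.057 g
n(Co) = 3.057 / 58.93 = 0.05188 mol; n(e⁻) = 2 × 0.05188 = 0.1038 mol
Q = 0.1038 × 96485 / 0.799 = 12530 C
t = 12530 / 0.292 = 42910 s = 11.9 h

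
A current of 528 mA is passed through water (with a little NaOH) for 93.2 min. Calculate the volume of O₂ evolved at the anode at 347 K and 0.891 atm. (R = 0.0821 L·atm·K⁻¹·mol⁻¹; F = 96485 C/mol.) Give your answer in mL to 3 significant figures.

245 mL

Charge passed = 0.528 × 5592 = 2953 C
n(e⁻) = 2953 / 96485 = 0.03061 mol
2H₂O → O₂ + 4H⁺ + 4e⁻, so n(O₂) = 0.03061 / 4 = 0.007653 mol
V = nRT/P = 0.007653 × 0.0821 × 347 / 0.891 = 0.2447 L
= 245 mL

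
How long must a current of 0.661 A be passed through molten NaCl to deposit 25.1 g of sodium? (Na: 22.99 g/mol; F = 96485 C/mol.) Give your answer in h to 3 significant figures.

44.3 h

n(Na) = 25.1 / 22.99 = 1.092 mol
Na⁺ + e⁻ → Na, so n(e⁻) = 1.092 mol
Q = 1.092 × 96485 = 1.054×10^5 C
t = Q / I = 1.054×10^5 / 0.661 = 1.595×10^5 s = 44.3 h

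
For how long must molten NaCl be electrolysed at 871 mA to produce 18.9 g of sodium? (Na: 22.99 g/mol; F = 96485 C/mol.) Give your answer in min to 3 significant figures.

n(Na) = 18.9 / 22.99 = 0.8221 mol
Na⁺ + e⁻ → Na, so n(e⁻) = 0.8221 mol
Q = 0.8221 × 96485 = 79320 C
t = Q / I = 79320 / 0.871 = 91070 s = 1520 min

1520 min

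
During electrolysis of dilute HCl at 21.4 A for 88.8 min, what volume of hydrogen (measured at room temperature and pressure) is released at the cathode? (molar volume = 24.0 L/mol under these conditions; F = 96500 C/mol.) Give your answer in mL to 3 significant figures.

14200 mL

Q = 21.4 A × 5328 s = 1.140×10^5 C
n(e⁻) = 1.140×10^5 / 96500 = 1.181 mol
2H⁺ + 2e⁻ → H₂, so n(H₂) = 1.181 / 2 = 0.5905 mol
V = 0.5905 × 24.0 = 14.17 L
= 14200 mL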